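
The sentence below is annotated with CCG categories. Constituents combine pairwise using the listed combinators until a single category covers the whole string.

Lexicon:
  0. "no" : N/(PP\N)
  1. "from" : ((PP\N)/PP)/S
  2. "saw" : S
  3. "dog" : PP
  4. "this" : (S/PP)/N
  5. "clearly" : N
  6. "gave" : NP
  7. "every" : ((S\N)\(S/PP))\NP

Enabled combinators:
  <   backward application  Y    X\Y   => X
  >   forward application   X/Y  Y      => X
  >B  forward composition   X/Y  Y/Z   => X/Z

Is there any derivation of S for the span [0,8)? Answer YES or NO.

[0,8] S   <
  [0,4] N   >
    [0,1] "no" : N/(PP\N)
    [1,4] PP\N   >
      [1,3] (PP\N)/PP   >
        [1,2] "from" : ((PP\N)/PP)/S
        [2,3] "saw" : S
      [3,4] "dog" : PP
  [4,8] S\N   <
    [4,6] S/PP   >
      [4,5] "this" : (S/PP)/N
      [5,6] "clearly" : N
    [6,8] (S\N)\(S/PP)   <
      [6,7] "gave" : NP
      [7,8] "every" : ((S\N)\(S/PP))\NP

YES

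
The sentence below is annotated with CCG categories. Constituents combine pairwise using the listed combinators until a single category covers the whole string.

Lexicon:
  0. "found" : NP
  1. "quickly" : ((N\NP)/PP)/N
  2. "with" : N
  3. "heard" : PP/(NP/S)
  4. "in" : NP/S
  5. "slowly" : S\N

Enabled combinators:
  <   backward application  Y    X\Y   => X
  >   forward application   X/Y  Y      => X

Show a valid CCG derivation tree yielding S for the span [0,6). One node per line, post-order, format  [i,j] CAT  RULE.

[0,6] S   <
  [0,5] N   <
    [0,1] "found" : NP
    [1,5] N\NP   >
      [1,3] (N\NP)/PP   >
        [1,2] "quickly" : ((N\NP)/PP)/N
        [2,3] "with" : N
      [3,5] PP   >
        [3,4] "heard" : PP/(NP/S)
        [4,5] "in" : NP/S
  [5,6] "slowly" : S\N

[0,1] NP  lex  "found"
[1,2] ((N\NP)/PP)/N  lex  "quickly"
[2,3] N  lex  "with"
[1,3] (N\NP)/PP  >  k=2
[3,4] PP/(NP/S)  lex  "heard"
[4,5] NP/S  lex  "in"
[3,5] PP  >  k=4
[1,5] N\NP  >  k=3
[0,5] N  <  k=1
[5,6] S\N  lex  "slowly"
[0,6] S  <  k=5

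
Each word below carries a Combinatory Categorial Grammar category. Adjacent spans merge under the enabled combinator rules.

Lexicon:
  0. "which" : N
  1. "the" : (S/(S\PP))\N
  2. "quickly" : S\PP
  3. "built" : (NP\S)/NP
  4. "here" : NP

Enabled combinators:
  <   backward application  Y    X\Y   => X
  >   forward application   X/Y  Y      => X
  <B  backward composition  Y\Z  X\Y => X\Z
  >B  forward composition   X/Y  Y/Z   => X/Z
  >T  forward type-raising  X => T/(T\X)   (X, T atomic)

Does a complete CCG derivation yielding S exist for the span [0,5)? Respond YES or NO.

N (S/(S\PP))\N S\PP (NP\S)/NP NP
CKY chart[0,5] = {N/(N\NP), NP, NP/(NP\NP), PP/(PP\NP), S/(S\NP)}; S ∉ chart

NO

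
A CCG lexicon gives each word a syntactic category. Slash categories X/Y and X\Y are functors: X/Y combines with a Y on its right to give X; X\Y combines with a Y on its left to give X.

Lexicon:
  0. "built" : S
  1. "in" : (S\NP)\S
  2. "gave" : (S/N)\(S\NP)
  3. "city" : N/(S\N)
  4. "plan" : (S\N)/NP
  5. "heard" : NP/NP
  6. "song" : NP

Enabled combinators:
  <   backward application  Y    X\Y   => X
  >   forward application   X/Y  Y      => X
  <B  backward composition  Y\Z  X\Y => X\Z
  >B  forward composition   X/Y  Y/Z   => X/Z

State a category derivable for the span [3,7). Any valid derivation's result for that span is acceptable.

N

[0,7] S   >
  [0,3] S/N   <
    [0,2] S\NP   <
      [0,1] "built" : S
      [1,2] "in" : (S\NP)\S
    [2,3] "gave" : (S/N)\(S\NP)
  [3,7] N   >
    [3,6] N/NP   >B
      [3,5] N/NP   >B
        [3,4] "city" : N/(S\N)
        [4,5] "plan" : (S\N)/NP
      [5,6] "heard" : NP/NP
    [6,7] "song" : NP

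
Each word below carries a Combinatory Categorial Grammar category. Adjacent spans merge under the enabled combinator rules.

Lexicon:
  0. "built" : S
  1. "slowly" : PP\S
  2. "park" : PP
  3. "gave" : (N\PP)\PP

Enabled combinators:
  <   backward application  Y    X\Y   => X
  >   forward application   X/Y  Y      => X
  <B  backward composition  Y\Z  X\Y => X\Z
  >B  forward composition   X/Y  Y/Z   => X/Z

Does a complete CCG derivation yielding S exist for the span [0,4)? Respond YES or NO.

S PP\S PP (N\PP)\PP
CKY chart[0,4] = {N}; S ∉ chart

NO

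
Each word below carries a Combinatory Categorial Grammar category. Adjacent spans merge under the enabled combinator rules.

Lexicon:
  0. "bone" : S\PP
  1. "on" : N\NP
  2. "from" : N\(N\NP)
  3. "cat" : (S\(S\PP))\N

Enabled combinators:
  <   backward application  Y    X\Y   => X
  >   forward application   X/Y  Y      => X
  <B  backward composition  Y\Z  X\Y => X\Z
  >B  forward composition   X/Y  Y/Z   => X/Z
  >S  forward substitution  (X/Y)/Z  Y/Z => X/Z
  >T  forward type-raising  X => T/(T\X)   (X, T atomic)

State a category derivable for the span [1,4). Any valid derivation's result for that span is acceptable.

S\(S\PP)

[0,4] S   <
  [0,1] "bone" : S\PP
  [1,4] S\(S\PP)   <
    [1,3] N   <
      [1,2] "on" : N\NP
      [2,3] "from" : N\(N\NP)
    [3,4] "cat" : (S\(S\PP))\N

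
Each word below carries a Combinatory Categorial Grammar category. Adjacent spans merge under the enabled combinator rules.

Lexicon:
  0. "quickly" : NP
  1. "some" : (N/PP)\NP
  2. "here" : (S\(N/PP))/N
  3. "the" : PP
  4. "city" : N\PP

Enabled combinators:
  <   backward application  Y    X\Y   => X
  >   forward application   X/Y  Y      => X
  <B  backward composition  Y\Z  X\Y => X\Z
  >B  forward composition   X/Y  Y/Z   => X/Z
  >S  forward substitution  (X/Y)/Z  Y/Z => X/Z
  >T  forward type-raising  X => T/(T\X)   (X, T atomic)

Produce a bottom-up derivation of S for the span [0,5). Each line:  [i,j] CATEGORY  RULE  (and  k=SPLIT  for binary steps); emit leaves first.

[0,5] S   >
  [0,1] S/(S\NP)   >T
    [0,1] "quickly" : NP
  [1,5] S\NP   <B
    [1,2] "some" : (N/PP)\NP
    [2,5] S\(N/PP)   >
      [2,3] "here" : (S\(N/PP))/N
      [3,5] N   >
        [3,4] N/(N\PP)   >T
          [3,4] "the" : PP
        [4,5] "city" : N\PP

[0,1] NP  lex  "quickly"
[0,1] S/(S\NP)  >T
[1,2] (N/PP)\NP  lex  "some"
[2,3] (S\(N/PP))/N  lex  "here"
[3,4] PP  lex  "the"
[3,4] N/(N\PP)  >T
[4,5] N\PP  lex  "city"
[3,5] N  >  k=4
[2,5] S\(N/PP)  >  k=3
[1,5] S\NP  <B  k=2
[0,5] S  >  k=1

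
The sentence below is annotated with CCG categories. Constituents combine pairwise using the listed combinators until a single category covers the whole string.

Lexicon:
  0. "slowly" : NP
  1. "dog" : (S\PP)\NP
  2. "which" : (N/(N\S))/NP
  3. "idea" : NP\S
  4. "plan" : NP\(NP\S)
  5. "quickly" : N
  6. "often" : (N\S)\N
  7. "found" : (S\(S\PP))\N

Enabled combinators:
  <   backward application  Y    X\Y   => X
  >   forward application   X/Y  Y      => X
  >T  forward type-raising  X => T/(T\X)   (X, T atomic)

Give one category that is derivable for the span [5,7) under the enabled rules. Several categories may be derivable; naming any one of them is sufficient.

N\S

[0,8] S   <
  [0,2] S\PP   <
    [0,1] "slowly" : NP
    [1,2] "dog" : (S\PP)\NP
  [2,8] S\(S\PP)   <
    [2,7] N   >
      [2,5] N/(N\S)   >
        [2,3] "which" : (N/(N\S))/NP
        [3,5] NP   <
          [3,4] "idea" : NP\S
          [4,5] "plan" : NP\(NP\S)
      [5,7] N\S   <
        [5,6] "quickly" : N
        [6,7] "often" : (N\S)\N
    [7,8] "found" : (S\(S\PP))\N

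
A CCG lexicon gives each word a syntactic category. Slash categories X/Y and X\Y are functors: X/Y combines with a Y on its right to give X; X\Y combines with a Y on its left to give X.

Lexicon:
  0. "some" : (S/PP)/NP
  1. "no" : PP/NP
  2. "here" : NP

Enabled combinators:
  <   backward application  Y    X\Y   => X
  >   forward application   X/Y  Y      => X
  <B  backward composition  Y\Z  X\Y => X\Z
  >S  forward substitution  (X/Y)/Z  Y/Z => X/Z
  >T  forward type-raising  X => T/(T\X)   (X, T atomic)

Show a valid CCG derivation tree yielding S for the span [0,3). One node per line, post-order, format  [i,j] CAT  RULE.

[0,3] S   >
  [0,2] S/NP   >S
    [0,1] "some" : (S/PP)/NP
    [1,2] "no" : PP/NP
  [2,3] "here" : NP

[0,1] (S/PP)/NP  lex  "some"
[1,2] PP/NP  lex  "no"
[0,2] S/NP  >S  k=1
[2,3] NP  lex  "here"
[0,3] S  >  k=2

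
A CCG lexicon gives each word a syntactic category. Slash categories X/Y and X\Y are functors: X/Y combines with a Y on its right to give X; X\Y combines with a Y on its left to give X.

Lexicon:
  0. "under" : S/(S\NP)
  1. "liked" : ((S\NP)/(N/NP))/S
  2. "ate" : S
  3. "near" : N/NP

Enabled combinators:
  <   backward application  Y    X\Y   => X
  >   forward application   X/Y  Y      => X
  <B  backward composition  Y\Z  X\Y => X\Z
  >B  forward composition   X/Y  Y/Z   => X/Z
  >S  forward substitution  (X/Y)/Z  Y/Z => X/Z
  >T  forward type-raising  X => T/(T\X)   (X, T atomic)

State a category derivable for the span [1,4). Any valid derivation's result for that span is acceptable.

S\NP

[0,4] S   >
  [0,1] "under" : S/(S\NP)
  [1,4] S\NP   >
    [1,3] (S\NP)/(N/NP)   >
      [1,2] "liked" : ((S\NP)/(N/NP))/S
      [2,3] "ate" : S
    [3,4] "near" : N/NP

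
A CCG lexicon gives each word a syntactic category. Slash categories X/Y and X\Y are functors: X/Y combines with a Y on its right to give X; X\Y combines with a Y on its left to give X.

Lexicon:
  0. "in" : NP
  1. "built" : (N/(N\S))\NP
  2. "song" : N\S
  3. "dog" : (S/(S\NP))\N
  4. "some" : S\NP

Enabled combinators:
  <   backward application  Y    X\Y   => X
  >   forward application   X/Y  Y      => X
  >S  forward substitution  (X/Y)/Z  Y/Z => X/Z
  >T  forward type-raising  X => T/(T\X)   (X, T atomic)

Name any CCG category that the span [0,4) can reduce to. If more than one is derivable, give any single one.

S/(S\NP)

[0,5] S   >
  [0,4] S/(S\NP)   <
    [0,3] N   >
      [0,2] N/(N\S)   <
        [0,1] "in" : NP
        [1,2] "built" : (N/(N\S))\NP
      [2,3] "song" : N\S
    [3,4] "dog" : (S/(S\NP))\N
  [4,5] "some" : S\NP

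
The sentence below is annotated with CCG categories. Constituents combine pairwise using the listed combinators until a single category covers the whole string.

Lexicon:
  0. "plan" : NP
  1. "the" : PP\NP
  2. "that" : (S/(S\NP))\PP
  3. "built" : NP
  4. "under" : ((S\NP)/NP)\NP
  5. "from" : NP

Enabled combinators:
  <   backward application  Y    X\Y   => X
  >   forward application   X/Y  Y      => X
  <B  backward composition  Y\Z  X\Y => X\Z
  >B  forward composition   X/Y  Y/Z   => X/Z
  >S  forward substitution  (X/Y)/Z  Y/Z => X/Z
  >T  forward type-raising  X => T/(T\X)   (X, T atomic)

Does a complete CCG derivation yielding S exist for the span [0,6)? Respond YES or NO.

YES

[0,6] S   >
  [0,3] S/(S\NP)   <
    [0,2] PP   <
      [0,1] "plan" : NP
      [1,2] "the" : PP\NP
    [2,3] "that" : (S/(S\NP))\PP
  [3,6] S\NP   >
    [3,5] (S\NP)/NP   <
      [3,4] "built" : NP
      [4,5] "under" : ((S\NP)/NP)\NP
    [5,6] "from" : NP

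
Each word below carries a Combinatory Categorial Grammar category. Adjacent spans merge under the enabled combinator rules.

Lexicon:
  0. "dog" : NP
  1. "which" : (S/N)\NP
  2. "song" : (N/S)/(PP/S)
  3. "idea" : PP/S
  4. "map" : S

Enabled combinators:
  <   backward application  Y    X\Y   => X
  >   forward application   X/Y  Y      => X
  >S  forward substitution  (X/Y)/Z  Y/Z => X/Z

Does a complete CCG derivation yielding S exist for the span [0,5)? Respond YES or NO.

YES

[0,5] S   >
  [0,2] S/N   <
    [0,1] "dog" : NP
    [1,2] "which" : (S/N)\NP
  [2,5] N   >
    [2,4] N/S   >
      [2,3] "song" : (N/S)/(PP/S)
      [3,4] "idea" : PP/S
    [4,5] "map" : S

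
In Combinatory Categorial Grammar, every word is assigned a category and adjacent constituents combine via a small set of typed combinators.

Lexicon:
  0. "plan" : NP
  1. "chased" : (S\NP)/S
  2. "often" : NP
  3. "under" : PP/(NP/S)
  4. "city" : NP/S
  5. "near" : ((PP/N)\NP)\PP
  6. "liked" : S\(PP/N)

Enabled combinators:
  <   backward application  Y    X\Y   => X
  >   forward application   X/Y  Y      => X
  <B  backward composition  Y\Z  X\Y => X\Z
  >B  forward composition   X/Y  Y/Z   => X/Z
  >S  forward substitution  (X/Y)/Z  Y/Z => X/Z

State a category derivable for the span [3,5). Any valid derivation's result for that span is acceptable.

[0,7] S   <
  [0,1] "plan" : NP
  [1,7] S\NP   >
    [1,2] "chased" : (S\NP)/S
    [2,7] S   <
      [2,6] PP/N   <
        [2,3] "often" : NP
        [3,6] (PP/N)\NP   <
          [3,5] PP   >
            [3,4] "under" : PP/(NP/S)
            [4,5] "city" : NP/S
          [5,6] "near" : ((PP/N)\NP)\PP
      [6,7] "liked" : S\(PP/N)

PP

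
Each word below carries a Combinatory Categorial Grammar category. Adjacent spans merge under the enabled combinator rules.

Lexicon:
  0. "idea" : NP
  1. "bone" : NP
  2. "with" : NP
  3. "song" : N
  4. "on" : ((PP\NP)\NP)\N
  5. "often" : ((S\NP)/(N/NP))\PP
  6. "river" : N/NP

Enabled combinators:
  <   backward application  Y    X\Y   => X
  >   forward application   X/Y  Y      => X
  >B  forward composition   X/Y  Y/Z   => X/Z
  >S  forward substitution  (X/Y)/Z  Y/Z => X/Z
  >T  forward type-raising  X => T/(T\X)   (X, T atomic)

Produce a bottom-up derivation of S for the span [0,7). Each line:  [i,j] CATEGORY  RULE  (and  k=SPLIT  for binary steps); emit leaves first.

[0,1] NP  lex  "idea"
[0,1] S/(S\NP)  >T
[1,2] NP  lex  "bone"
[1,2] PP/(PP\NP)  >T
[2,3] NP  lex  "with"
[3,4] N  lex  "song"
[4,5] ((PP\NP)\NP)\N  lex  "on"
[3,5] (PP\NP)\NP  <  k=4
[2,5] PP\NP  <  k=3
[1,5] PP  >  k=2
[5,6] ((S\NP)/(N/NP))\PP  lex  "often"
[1,6] (S\NP)/(N/NP)  <  k=5
[6,7] N/NP  lex  "river"
[1,7] S\NP  >  k=6
[0,7] S  >  k=1

[0,7] S   >
  [0,1] S/(S\NP)   >T
    [0,1] "idea" : NP
  [1,7] S\NP   >
    [1,6] (S\NP)/(N/NP)   <
      [1,5] PP   >
        [1,2] PP/(PP\NP)   >T
          [1,2] "bone" : NP
        [2,5] PP\NP   <
          [2,3] "with" : NP
          [3,5] (PP\NP)\NP   <
            [3,4] "song" : N
            [4,5] "on" : ((PP\NP)\NP)\N
      [5,6] "often" : ((S\NP)/(N/NP))\PP
    [6,7] "river" : N/NP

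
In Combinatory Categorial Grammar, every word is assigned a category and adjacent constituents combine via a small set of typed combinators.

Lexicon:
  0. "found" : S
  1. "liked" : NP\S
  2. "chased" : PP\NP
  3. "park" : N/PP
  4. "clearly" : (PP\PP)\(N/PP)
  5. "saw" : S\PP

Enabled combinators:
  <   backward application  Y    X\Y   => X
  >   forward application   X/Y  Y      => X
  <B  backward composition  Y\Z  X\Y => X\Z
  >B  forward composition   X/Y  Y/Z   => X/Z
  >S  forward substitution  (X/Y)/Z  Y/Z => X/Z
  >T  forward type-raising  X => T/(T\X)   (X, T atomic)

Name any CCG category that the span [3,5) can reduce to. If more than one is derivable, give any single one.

[0,6] S   <
  [0,2] NP   <
    [0,1] "found" : S
    [1,2] "liked" : NP\S
  [2,6] S\NP   <B
    [2,3] "chased" : PP\NP
    [3,6] S\PP   <B
      [3,5] PP\PP   <
        [3,4] "park" : N/PP
        [4,5] "clearly" : (PP\PP)\(N/PP)
      [5,6] "saw" : S\PP

PP\PP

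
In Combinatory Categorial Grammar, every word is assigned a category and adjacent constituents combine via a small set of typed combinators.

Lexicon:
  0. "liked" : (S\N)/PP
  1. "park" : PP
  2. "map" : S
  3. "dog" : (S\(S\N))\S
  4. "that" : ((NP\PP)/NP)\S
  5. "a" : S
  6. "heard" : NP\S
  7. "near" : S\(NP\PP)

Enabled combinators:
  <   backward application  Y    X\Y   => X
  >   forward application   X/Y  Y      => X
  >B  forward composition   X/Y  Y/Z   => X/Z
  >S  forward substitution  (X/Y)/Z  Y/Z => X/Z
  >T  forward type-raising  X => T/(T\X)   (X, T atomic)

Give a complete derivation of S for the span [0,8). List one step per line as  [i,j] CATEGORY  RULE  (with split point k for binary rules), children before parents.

[0,8] S   <
  [0,7] NP\PP   >
    [0,5] (NP\PP)/NP   <
      [0,4] S   <
        [0,2] S\N   >
          [0,1] "liked" : (S\N)/PP
          [1,2] "park" : PP
        [2,4] S\(S\N)   <
          [2,3] "map" : S
          [3,4] "dog" : (S\(S\N))\S
      [4,5] "that" : ((NP\PP)/NP)\S
    [5,7] NP   >
      [5,6] NP/(NP\S)   >T
        [5,6] "a" : S
      [6,7] "heard" : NP\S
  [7,8] "near" : S\(NP\PP)

[0,1] (S\N)/PP  lex  "liked"
[1,2] PP  lex  "park"
[0,2] S\N  >  k=1
[2,3] S  lex  "map"
[3,4] (S\(S\N))\S  lex  "dog"
[2,4] S\(S\N)  <  k=3
[0,4] S  <  k=2
[4,5] ((NP\PP)/NP)\S  lex  "that"
[0,5] (NP\PP)/NP  <  k=4
[5,6] S  lex  "a"
[5,6] NP/(NP\S)  >T
[6,7] NP\S  lex  "heard"
[5,7] NP  >  k=6
[0,7] NP\PP  >  k=5
[7,8] S\(NP\PP)  lex  "near"
[0,8] S  <  k=7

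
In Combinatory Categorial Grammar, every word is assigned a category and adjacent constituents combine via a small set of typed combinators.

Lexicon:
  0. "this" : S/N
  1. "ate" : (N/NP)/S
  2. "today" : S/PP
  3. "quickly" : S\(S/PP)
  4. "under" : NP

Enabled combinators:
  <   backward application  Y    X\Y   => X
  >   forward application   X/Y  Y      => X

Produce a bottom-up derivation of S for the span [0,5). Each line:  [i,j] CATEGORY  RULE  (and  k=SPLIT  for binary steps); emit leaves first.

[0,1] S/N  lex  "this"
[1,2] (N/NP)/S  lex  "ate"
[2,3] S/PP  lex  "today"
[3,4] S\(S/PP)  lex  "quickly"
[2,4] S  <  k=3
[1,4] N/NP  >  k=2
[4,5] NP  lex  "under"
[1,5] N  >  k=4
[0,5] S  >  k=1

[0,5] S   >
  [0,1] "this" : S/N
  [1,5] N   >
    [1,4] N/NP   >
      [1,2] "ate" : (N/NP)/S
      [2,4] S   <
        [2,3] "today" : S/PP
        [3,4] "quickly" : S\(S/PP)
    [4,5] "under" : NP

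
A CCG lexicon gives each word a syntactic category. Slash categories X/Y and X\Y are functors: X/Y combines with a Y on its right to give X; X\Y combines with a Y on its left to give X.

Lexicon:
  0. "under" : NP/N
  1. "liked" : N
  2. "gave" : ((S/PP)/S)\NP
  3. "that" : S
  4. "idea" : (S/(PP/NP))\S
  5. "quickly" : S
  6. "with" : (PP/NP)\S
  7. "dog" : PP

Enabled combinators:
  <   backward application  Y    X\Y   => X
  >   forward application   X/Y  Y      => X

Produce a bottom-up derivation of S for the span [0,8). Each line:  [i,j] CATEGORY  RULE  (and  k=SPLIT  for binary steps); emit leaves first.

[0,8] S   >
  [0,7] S/PP   >
    [0,3] (S/PP)/S   <
      [0,2] NP   >
        [0,1] "under" : NP/N
        [1,2] "liked" : N
      [2,3] "gave" : ((S/PP)/S)\NP
    [3,7] S   >
      [3,5] S/(PP/NP)   <
        [3,4] "that" : S
        [4,5] "idea" : (S/(PP/NP))\S
      [5,7] PP/NP   <
        [5,6] "quickly" : S
        [6,7] "with" : (PP/NP)\S
  [7,8] "dog" : PP

[0,1] NP/N  lex  "under"
[1,2] N  lex  "liked"
[0,2] NP  >  k=1
[2,3] ((S/PP)/S)\NP  lex  "gave"
[0,3] (S/PP)/S  <  k=2
[3,4] S  lex  "that"
[4,5] (S/(PP/NP))\S  lex  "idea"
[3,5] S/(PP/NP)  <  k=4
[5,6] S  lex  "quickly"
[6,7] (PP/NP)\S  lex  "with"
[5,7] PP/NP  <  k=6
[3,7] S  >  k=5
[0,7] S/PP  >  k=3
[7,8] PP  lex  "dog"
[0,8] S  >  k=7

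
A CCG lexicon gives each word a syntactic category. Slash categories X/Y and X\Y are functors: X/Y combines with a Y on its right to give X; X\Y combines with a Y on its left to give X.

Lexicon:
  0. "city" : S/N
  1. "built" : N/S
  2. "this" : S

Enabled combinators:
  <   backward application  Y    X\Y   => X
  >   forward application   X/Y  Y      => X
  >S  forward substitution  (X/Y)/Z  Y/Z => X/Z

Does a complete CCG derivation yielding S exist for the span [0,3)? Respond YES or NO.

[0,3] S   >
  [0,1] "city" : S/N
  [1,3] N   >
    [1,2] "built" : N/S
    [2,3] "this" : S

YES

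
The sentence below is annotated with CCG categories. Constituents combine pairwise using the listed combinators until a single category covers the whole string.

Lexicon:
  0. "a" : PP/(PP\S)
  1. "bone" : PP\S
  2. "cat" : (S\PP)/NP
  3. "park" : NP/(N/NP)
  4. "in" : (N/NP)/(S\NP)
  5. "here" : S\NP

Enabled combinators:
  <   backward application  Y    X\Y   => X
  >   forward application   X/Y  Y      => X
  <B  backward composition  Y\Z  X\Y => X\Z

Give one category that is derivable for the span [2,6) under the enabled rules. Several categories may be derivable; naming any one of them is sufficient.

S\PP

[0,6] S   <
  [0,2] PP   >
    [0,1] "a" : PP/(PP\S)
    [1,2] "bone" : PP\S
  [2,6] S\PP   >
    [2,3] "cat" : (S\PP)/NP
    [3,6] NP   >
      [3,4] "park" : NP/(N/NP)
      [4,6] N/NP   >
        [4,5] "in" : (N/NP)/(S\NP)
        [5,6] "here" : S\NP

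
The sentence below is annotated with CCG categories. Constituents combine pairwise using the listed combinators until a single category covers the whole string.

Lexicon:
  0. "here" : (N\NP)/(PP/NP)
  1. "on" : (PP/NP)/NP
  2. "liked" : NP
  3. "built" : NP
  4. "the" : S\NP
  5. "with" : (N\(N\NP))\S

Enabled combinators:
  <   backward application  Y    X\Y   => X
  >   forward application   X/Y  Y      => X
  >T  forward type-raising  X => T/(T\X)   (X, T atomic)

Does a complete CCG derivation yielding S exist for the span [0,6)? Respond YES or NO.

(N\NP)/(PP/NP) (PP/NP)/NP NP NP S\NP (N\(N\NP))\S
CKY chart[0,6] = {N, N/(N\N), NP/(NP\N), PP/(PP\N), S/(S\N)}; S ∉ chart

NO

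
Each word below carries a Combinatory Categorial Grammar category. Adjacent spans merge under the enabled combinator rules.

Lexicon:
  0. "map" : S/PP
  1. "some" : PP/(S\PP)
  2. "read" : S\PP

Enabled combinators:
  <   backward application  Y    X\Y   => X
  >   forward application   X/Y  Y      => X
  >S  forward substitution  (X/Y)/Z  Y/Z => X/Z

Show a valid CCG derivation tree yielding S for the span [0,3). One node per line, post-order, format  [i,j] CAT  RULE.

[0,1] S/PP  lex  "map"
[1,2] PP/(S\PP)  lex  "some"
[2,3] S\PP  lex  "read"
[1,3] PP  >  k=2
[0,3] S  >  k=1

[0,3] S   >
  [0,1] "map" : S/PP
  [1,3] PP   >
    [1,2] "some" : PP/(S\PP)
    [2,3] "read" : S\PP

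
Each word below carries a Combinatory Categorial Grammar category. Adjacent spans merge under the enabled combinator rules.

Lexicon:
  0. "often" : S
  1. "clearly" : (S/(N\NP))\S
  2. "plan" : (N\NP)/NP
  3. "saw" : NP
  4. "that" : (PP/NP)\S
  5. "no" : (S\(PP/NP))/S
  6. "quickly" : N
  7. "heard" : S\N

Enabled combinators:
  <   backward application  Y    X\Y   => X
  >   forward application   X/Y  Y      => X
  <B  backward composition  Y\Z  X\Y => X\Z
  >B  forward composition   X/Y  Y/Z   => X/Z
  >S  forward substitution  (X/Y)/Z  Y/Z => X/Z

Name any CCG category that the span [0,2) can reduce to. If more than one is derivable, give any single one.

[0,8] S   <
  [0,5] PP/NP   <
    [0,4] S   >
      [0,2] S/(N\NP)   <
        [0,1] "often" : S
        [1,2] "clearly" : (S/(N\NP))\S
      [2,4] N\NP   >
        [2,3] "plan" : (N\NP)/NP
        [3,4] "saw" : NP
    [4,5] "that" : (PP/NP)\S
  [5,8] S\(PP/NP)   >
    [5,6] "no" : (S\(PP/NP))/S
    [6,8] S   <
      [6,7] "quickly" : N
      [7,8] "heard" : S\N

S/(N\NP)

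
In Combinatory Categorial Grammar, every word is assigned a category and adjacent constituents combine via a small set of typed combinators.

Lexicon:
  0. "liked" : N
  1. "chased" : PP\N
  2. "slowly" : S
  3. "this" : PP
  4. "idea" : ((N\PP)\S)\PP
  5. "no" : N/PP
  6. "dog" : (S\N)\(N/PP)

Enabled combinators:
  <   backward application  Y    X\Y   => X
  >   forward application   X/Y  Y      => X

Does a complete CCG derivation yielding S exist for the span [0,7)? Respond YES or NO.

YES

[0,7] S   <
  [0,5] N   <
    [0,2] PP   <
      [0,1] "liked" : N
      [1,2] "chased" : PP\N
    [2,5] N\PP   <
      [2,3] "slowly" : S
      [3,5] (N\PP)\S   <
        [3,4] "this" : PP
        [4,5] "idea" : ((N\PP)\S)\PP
  [5,7] S\N   <
    [5,6] "no" : N/PP
    [6,7] "dog" : (S\N)\(N/PP)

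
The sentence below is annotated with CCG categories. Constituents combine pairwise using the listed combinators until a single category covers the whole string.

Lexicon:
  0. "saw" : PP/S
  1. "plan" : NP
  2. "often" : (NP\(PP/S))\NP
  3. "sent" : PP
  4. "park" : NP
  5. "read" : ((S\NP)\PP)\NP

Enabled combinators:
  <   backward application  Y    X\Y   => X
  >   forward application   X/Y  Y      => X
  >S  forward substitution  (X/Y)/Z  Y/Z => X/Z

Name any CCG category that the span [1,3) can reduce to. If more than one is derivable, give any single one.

NP\(PP/S)

[0,6] S   <
  [0,3] NP   <
    [0,1] "saw" : PP/S
    [1,3] NP\(PP/S)   <
      [1,2] "plan" : NP
      [2,3] "often" : (NP\(PP/S))\NP
  [3,6] S\NP   <
    [3,4] "sent" : PP
    [4,6] (S\NP)\PP   <
      [4,5] "park" : NP
      [5,6] "read" : ((S\NP)\PP)\NP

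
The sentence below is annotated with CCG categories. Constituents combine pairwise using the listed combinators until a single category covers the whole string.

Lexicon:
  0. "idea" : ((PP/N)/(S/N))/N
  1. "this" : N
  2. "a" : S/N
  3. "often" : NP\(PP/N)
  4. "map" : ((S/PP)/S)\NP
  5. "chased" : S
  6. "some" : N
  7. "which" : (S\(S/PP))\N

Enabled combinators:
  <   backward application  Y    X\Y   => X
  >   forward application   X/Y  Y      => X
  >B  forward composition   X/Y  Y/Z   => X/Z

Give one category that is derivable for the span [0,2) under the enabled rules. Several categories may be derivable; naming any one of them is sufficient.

[0,8] S   <
  [0,6] S/PP   >
    [0,5] (S/PP)/S   <
      [0,4] NP   <
        [0,3] PP/N   >
          [0,2] (PP/N)/(S/N)   >
            [0,1] "idea" : ((PP/N)/(S/N))/N
            [1,2] "this" : N
          [2,3] "a" : S/N
        [3,4] "often" : NP\(PP/N)
      [4,5] "map" : ((S/PP)/S)\NP
    [5,6] "chased" : S
  [6,8] S\(S/PP)   <
    [6,7] "some" : N
    [7,8] "which" : (S\(S/PP))\N

(PP/N)/(S/N)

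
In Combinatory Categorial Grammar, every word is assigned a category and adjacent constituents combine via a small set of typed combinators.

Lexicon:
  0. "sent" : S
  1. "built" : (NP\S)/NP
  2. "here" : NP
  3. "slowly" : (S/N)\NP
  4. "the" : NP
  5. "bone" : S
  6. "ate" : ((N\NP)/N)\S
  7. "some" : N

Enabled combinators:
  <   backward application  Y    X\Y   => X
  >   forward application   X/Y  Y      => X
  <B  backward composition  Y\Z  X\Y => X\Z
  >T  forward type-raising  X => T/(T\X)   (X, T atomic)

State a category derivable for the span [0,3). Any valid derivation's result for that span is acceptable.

[0,8] S   >
  [0,4] S/N   <
    [0,3] NP   <
      [0,1] "sent" : S
      [1,3] NP\S   >
        [1,2] "built" : (NP\S)/NP
        [2,3] "here" : NP
    [3,4] "slowly" : (S/N)\NP
  [4,8] N   <
    [4,5] "the" : NP
    [5,8] N\NP   >
      [5,7] (N\NP)/N   <
        [5,6] "bone" : S
        [6,7] "ate" : ((N\NP)/N)\S
      [7,8] "some" : N

NP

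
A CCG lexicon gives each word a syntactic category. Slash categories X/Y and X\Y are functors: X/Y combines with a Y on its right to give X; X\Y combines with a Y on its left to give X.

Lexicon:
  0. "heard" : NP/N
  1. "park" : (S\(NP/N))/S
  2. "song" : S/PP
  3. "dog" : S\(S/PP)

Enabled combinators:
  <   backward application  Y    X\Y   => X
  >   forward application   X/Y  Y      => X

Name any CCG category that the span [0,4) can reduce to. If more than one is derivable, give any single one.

[0,4] S   <
  [0,1] "heard" : NP/N
  [1,4] S\(NP/N)   >
    [1,2] "park" : (S\(NP/N))/S
    [2,4] S   <
      [2,3] "song" : S/PP
      [3,4] "dog" : S\(S/PP)

S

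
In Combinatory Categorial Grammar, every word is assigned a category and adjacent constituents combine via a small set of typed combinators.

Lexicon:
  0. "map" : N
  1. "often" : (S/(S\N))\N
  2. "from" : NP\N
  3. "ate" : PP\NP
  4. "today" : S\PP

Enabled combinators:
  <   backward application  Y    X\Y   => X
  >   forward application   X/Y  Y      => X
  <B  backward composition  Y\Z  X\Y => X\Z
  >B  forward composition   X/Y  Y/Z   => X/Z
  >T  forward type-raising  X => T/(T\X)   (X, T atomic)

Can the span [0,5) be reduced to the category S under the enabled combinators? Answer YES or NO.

YES

[0,5] S   >
  [0,2] S/(S\N)   <
    [0,1] "map" : N
    [1,2] "often" : (S/(S\N))\N
  [2,5] S\N   <B
    [2,3] "from" : NP\N
    [3,5] S\NP   <B
      [3,4] "ate" : PP\NP
      [4,5] "today" : S\PP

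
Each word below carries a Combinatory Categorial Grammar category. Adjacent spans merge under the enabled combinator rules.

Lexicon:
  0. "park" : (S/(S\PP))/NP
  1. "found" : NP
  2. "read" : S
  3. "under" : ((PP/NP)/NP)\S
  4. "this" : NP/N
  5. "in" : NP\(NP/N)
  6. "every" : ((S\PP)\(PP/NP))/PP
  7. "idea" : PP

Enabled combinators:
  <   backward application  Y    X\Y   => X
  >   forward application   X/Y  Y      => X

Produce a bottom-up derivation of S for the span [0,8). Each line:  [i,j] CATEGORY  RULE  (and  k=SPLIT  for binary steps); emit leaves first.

[0,1] (S/(S\PP))/NP  lex  "park"
[1,2] NP  lex  "found"
[0,2] S/(S\PP)  >  k=1
[2,3] S  lex  "read"
[3,4] ((PP/NP)/NP)\S  lex  "under"
[2,4] (PP/NP)/NP  <  k=3
[4,5] NP/N  lex  "this"
[5,6] NP\(NP/N)  lex  "in"
[4,6] NP  <  k=5
[2,6] PP/NP  >  k=4
[6,7] ((S\PP)\(PP/NP))/PP  lex  "every"
[7,8] PP  lex  "idea"
[6,8] (S\PP)\(PP/NP)  >  k=7
[2,8] S\PP  <  k=6
[0,8] S  >  k=2

[0,8] S   >
  [0,2] S/(S\PP)   >
    [0,1] "park" : (S/(S\PP))/NP
    [1,2] "found" : NP
  [2,8] S\PP   <
    [2,6] PP/NP   >
      [2,4] (PP/NP)/NP   <
        [2,3] "read" : S
        [3,4] "under" : ((PP/NP)/NP)\S
      [4,6] NP   <
        [4,5] "this" : NP/N
        [5,6] "in" : NP\(NP/N)
    [6,8] (S\PP)\(PP/NP)   >
      [6,7] "every" : ((S\PP)\(PP/NP))/PP
      [7,8] "idea" : PP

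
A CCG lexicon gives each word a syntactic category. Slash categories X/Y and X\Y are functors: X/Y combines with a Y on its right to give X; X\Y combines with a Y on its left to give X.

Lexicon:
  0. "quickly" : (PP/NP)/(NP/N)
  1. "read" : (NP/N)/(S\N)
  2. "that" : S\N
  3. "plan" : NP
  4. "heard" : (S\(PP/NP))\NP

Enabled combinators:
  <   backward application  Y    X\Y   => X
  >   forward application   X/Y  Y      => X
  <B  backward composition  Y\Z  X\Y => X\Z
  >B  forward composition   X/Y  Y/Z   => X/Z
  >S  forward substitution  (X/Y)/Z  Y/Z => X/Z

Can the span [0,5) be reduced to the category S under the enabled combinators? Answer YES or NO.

[0,5] S   <
  [0,3] PP/NP   >
    [0,1] "quickly" : (PP/NP)/(NP/N)
    [1,3] NP/N   >
      [1,2] "read" : (NP/N)/(S\N)
      [2,3] "that" : S\N
  [3,5] S\(PP/NP)   <
    [3,4] "plan" : NP
    [4,5] "heard" : (S\(PP/NP))\NP

YES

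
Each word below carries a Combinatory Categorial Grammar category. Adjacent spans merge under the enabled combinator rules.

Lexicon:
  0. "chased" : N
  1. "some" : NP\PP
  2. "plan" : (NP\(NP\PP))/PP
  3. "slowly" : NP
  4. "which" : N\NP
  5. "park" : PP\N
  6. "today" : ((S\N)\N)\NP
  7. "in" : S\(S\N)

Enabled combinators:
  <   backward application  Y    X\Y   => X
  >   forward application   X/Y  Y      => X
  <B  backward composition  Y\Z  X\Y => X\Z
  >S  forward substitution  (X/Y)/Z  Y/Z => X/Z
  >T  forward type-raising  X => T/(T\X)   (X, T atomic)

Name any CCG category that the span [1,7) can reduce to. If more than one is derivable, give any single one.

[0,8] S   <
  [0,7] S\N   <
    [0,1] "chased" : N
    [1,7] (S\N)\N   <
      [1,6] NP   <
        [1,2] "some" : NP\PP
        [2,6] NP\(NP\PP)   >
          [2,3] "plan" : (NP\(NP\PP))/PP
          [3,6] PP   <
            [3,5] N   <
              [3,4] "slowly" : NP
              [4,5] "which" : N\NP
            [5,6] "park" : PP\N
      [6,7] "today" : ((S\N)\N)\NP
  [7,8] "in" : S\(S\N)

(S\N)\N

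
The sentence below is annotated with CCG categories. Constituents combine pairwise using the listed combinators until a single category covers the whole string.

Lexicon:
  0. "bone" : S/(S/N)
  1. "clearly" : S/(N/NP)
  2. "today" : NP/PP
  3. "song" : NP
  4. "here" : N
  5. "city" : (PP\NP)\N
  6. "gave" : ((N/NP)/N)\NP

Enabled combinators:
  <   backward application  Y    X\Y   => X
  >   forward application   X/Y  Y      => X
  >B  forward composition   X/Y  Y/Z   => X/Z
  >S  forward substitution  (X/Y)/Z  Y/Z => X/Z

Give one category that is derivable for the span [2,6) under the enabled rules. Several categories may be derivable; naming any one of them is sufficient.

NP

[0,7] S   >
  [0,1] "bone" : S/(S/N)
  [1,7] S/N   >B
    [1,2] "clearly" : S/(N/NP)
    [2,7] (N/NP)/N   <
      [2,6] NP   >
        [2,3] "today" : NP/PP
        [3,6] PP   <
          [3,4] "song" : NP
          [4,6] PP\NP   <
            [4,5] "here" : N
            [5,6] "city" : (PP\NP)\N
      [6,7] "gave" : ((N/NP)/N)\NP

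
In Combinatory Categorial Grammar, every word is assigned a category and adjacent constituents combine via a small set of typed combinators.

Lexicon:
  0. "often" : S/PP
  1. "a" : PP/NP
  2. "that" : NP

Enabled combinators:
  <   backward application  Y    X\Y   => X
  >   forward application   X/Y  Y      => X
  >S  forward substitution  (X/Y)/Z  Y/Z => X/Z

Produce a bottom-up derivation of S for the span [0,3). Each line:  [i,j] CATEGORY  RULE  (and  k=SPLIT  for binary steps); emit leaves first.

[0,1] S/PP  lex  "often"
[1,2] PP/NP  lex  "a"
[2,3] NP  lex  "that"
[1,3] PP  >  k=2
[0,3] S  >  k=1

[0,3] S   >
  [0,1] "often" : S/PP
  [1,3] PP   >
    [1,2] "a" : PP/NP
    [2,3] "that" : NP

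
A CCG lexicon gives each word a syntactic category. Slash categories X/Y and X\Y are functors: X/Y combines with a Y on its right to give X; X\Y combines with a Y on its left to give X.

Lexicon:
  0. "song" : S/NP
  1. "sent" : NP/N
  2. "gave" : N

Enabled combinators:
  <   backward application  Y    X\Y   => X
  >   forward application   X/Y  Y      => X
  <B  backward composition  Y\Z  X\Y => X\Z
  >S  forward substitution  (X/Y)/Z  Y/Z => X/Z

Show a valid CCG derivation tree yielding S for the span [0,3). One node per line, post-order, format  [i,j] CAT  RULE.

[0,3] S   >
  [0,1] "song" : S/NP
  [1,3] NP   >
    [1,2] "sent" : NP/N
    [2,3] "gave" : N

[0,1] S/NP  lex  "song"
[1,2] NP/N  lex  "sent"
[2,3] N  lex  "gave"
[1,3] NP  >  k=2
[0,3] S  >  k=1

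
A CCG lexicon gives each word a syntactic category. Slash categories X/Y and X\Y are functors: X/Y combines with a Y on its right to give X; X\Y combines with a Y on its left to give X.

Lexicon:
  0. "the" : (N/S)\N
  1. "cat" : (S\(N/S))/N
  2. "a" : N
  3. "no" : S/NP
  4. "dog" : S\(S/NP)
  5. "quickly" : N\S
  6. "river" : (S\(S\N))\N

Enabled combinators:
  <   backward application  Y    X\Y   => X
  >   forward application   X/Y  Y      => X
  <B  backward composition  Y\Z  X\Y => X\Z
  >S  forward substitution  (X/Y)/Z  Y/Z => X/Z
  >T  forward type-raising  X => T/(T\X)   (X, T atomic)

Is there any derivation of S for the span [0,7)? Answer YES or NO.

[0,7] S   <
  [0,3] S\N   <B
    [0,1] "the" : (N/S)\N
    [1,3] S\(N/S)   >
      [1,2] "cat" : (S\(N/S))/N
      [2,3] "a" : N
  [3,7] S\(S\N)   <
    [3,6] N   <
      [3,5] S   <
        [3,4] "no" : S/NP
        [4,5] "dog" : S\(S/NP)
      [5,6] "quickly" : N\S
    [6,7] "river" : (S\(S\N))\N

YES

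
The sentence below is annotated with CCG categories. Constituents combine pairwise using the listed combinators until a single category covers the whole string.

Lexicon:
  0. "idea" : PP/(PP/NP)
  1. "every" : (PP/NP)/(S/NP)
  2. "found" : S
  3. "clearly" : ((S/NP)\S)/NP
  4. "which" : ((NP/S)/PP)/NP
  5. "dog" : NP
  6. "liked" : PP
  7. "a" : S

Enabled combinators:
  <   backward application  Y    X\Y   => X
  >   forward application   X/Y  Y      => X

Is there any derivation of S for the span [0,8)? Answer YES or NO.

NO

PP/(PP/NP) (PP/NP)/(S/NP) S ((S/NP)\S)/NP ((NP/S)/PP)/NP NP PP S
CKY chart[0,8] = {PP}; S ∉ chart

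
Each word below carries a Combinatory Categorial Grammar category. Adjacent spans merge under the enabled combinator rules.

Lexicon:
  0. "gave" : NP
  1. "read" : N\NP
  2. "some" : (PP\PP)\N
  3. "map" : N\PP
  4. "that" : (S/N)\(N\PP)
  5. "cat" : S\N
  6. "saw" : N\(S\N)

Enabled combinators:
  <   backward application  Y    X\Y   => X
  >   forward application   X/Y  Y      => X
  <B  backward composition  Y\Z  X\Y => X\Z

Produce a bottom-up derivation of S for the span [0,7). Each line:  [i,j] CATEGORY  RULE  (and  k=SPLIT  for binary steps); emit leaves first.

[0,1] NP  lex  "gave"
[1,2] N\NP  lex  "read"
[0,2] N  <  k=1
[2,3] (PP\PP)\N  lex  "some"
[0,3] PP\PP  <  k=2
[3,4] N\PP  lex  "map"
[0,4] N\PP  <B  k=3
[4,5] (S/N)\(N\PP)  lex  "that"
[0,5] S/N  <  k=4
[5,6] S\N  lex  "cat"
[6,7] N\(S\N)  lex  "saw"
[5,7] N  <  k=6
[0,7] S  >  k=5

[0,7] S   >
  [0,5] S/N   <
    [0,4] N\PP   <B
      [0,3] PP\PP   <
        [0,2] N   <
          [0,1] "gave" : NP
          [1,2] "read" : N\NP
        [2,3] "some" : (PP\PP)\N
      [3,4] "map" : N\PP
    [4,5] "that" : (S/N)\(N\PP)
  [5,7] N   <
    [5,6] "cat" : S\N
    [6,7] "saw" : N\(S\N)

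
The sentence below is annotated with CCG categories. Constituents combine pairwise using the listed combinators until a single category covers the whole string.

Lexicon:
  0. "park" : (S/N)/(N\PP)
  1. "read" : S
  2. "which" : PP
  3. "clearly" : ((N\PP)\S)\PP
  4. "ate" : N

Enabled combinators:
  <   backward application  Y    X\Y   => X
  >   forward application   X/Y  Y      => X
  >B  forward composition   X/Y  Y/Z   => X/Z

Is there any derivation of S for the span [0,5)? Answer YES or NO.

YES

[0,5] S   >
  [0,4] S/N   >
    [0,1] "park" : (S/N)/(N\PP)
    [1,4] N\PP   <
      [1,2] "read" : S
      [2,4] (N\PP)\S   <
        [2,3] "which" : PP
        [3,4] "clearly" : ((N\PP)\S)\PP
  [4,5] "ate" : N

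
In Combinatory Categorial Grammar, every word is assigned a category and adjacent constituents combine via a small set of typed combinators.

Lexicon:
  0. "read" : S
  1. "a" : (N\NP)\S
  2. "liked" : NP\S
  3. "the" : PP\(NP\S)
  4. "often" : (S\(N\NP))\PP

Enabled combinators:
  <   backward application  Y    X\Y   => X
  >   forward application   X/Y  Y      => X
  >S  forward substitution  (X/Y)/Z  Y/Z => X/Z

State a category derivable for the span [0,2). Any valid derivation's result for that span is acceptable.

N\NP

[0,5] S   <
  [0,2] N\NP   <
    [0,1] "read" : S
    [1,2] "a" : (N\NP)\S
  [2,5] S\(N\NP)   <
    [2,4] PP   <
      [2,3] "liked" : NP\S
      [3,4] "the" : PP\(NP\S)
    [4,5] "often" : (S\(N\NP))\PP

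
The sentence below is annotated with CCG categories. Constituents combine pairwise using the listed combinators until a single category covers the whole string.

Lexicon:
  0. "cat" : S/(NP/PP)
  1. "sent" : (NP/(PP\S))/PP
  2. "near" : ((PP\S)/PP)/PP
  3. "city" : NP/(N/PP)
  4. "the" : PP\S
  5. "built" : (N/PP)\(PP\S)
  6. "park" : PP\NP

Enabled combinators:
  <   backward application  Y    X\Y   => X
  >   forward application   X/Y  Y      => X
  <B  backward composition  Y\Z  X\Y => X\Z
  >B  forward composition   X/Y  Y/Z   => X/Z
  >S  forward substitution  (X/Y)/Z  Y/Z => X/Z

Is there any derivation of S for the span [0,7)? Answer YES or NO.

[0,7] S   >
  [0,1] "cat" : S/(NP/PP)
  [1,7] NP/PP   >S
    [1,2] "sent" : (NP/(PP\S))/PP
    [2,7] (PP\S)/PP   >
      [2,3] "near" : ((PP\S)/PP)/PP
      [3,7] PP   <
        [3,6] NP   >
          [3,4] "city" : NP/(N/PP)
          [4,6] N/PP   <
            [4,5] "the" : PP\S
            [5,6] "built" : (N/PP)\(PP\S)
        [6,7] "park" : PP\NP

YES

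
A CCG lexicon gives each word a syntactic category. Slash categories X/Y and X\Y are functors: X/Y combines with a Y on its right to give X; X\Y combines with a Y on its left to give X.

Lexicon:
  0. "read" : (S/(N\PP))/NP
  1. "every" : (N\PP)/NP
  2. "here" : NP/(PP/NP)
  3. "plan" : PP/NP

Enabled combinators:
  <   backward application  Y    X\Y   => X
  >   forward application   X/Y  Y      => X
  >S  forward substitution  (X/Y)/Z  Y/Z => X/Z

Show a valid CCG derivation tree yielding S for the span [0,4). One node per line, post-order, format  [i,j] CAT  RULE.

[0,1] (S/(N\PP))/NP  lex  "read"
[1,2] (N\PP)/NP  lex  "every"
[0,2] S/NP  >S  k=1
[2,3] NP/(PP/NP)  lex  "here"
[3,4] PP/NP  lex  "plan"
[2,4] NP  >  k=3
[0,4] S  >  k=2

[0,4] S   >
  [0,2] S/NP   >S
    [0,1] "read" : (S/(N\PP))/NP
    [1,2] "every" : (N\PP)/NP
  [2,4] NP   >
    [2,3] "here" : NP/(PP/NP)
    [3,4] "plan" : PP/NP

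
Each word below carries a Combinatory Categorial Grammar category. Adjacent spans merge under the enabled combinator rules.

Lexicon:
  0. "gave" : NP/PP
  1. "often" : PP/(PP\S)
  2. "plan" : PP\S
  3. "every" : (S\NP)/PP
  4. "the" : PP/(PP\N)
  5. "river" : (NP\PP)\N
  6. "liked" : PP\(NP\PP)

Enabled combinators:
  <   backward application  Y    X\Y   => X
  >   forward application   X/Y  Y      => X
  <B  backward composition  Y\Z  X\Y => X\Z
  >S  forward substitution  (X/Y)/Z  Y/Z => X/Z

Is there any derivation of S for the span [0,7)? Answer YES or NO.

YES

[0,7] S   <
  [0,3] NP   >
    [0,1] "gave" : NP/PP
    [1,3] PP   >
      [1,2] "often" : PP/(PP\S)
      [2,3] "plan" : PP\S
  [3,7] S\NP   >
    [3,4] "every" : (S\NP)/PP
    [4,7] PP   >
      [4,5] "the" : PP/(PP\N)
      [5,7] PP\N   <B
        [5,6] "river" : (NP\PP)\N
        [6,7] "liked" : PP\(NP\PP)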